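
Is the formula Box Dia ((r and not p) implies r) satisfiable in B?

Satisfiable (open branch found)

1. Box Dia ((r and not p) implies r), 0
2. Dia ((r and not p) implies r), 0
3. (r and not p) implies r, 1
4. Dia ((r and not p) implies r), 1
5. r, 1
6. (r and not p) implies r, 2
7. r, 2
Accessibility: 0R0, 0R1, 1R0, 1R1, 1R2, 2R1, 2R2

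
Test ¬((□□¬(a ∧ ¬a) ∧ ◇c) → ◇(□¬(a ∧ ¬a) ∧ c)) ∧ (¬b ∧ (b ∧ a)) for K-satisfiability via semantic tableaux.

Unsatisfiable

1. ¬((□□¬(a ∧ ¬a) ∧ ◇c) → ◇(□¬(a ∧ ¬a) ∧ c)) ∧ (¬b ∧ (b ∧ a)), w0
2. ¬((□□¬(a ∧ ¬a) ∧ ◇c) → ◇(□¬(a ∧ ¬a) ∧ c)), w0
3. ¬b ∧ (b ∧ a), w0
4. □□¬(a ∧ ¬a) ∧ ◇c, w0
5. ¬◇(□¬(a ∧ ¬a) ∧ c), w0
6. ¬b, w0
7. b ∧ a, w0
8. □□¬(a ∧ ¬a), w0
9. ◇c, w0
10. b, w0
11. a, w0
Branch closes: b and ¬b both at w0.
(One branch shown.) All branches close.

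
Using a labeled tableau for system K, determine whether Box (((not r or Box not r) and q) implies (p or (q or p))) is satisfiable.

Yes, satisfiable

1. Box (((not r or Box not r) and q) implies (p or (q or p))), u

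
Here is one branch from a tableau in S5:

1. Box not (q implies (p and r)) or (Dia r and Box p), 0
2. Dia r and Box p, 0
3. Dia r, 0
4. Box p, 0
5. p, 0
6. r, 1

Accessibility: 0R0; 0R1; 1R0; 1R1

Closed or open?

No atom appears with both signs at the same world.

Open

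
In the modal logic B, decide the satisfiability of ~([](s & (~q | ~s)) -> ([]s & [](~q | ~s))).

1. ~([](s & (~q | ~s)) -> ([]s & [](~q | ~s))), w0
2. [](s & (~q | ~s)), w0
3. ~([]s & [](~q | ~s)), w0
4. s & (~q | ~s), w0
5. s, w0
6. ~q | ~s, w0
7. ~[](~q | ~s), w0
8. ~q, w0
9. ~(~q | ~s), w1
10. q, w1
11. s, w1
12. s & (~q | ~s), w1
13. ~q | ~s, w1
14. ~s, w1
Accessibility: w0Rw0, w0Rw1, w1Rw0, w1Rw1
Branch closes: s and ~s both at w1.
All branches of the tableau close; one closing branch shown above.

Unsatisfiable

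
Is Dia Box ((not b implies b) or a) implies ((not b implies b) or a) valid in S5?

Tableau for the negation not (Dia Box ((not b implies b) or a) implies ((not b implies b) or a)):
1. not (Dia Box ((not b implies b) or a) implies ((not b implies b) or a)), 0
2. Dia Box ((not b implies b) or a), 0
3. not ((not b implies b) or a), 0
4. not (not b implies b), 0
5. not a, 0
6. not b, 0
7. Box ((not b implies b) or a), 1
8. (not b implies b) or a, 0
9. (not b implies b) or a, 1
10. not b implies b, 0
11. a, 1
12. b, 0
Accessibility: 0R0, 0R1, 1R0, 1R1
Branch closes: b and not b both at 0.
All branches of the negation close; one closing branch shown above.

Valid in S5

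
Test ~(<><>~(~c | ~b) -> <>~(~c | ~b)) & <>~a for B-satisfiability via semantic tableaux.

1. ~(<><>~(~c | ~b) -> <>~(~c | ~b)) & <>~a, u
2. ~(<><>~(~c | ~b) -> <>~(~c | ~b)), u
3. <>~a, u
4. <><>~(~c | ~b), u
5. ~<>~(~c | ~b), u
6. ~c | ~b, u
7. ~b, u
8. ~a, v
9. ~c | ~b, v
10. ~b, v
11. <>~(~c | ~b), w
12. ~c | ~b, w
13. ~b, w
14. ~(~c | ~b), x
15. c, x
16. b, x
Accessibility: uRu, uRv, uRw, vRu, vRv, wRu, wRw, wRx, xRw, xRx

Satisfiable (open branch found)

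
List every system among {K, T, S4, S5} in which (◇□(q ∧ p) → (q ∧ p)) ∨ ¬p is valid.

S5

S4-tableau for the negation ¬((◇□(q ∧ p) → (q ∧ p)) ∨ ¬p):
1. ¬((◇□(q ∧ p) → (q ∧ p)) ∨ ¬p), w0
2. ¬(◇□(q ∧ p) → (q ∧ p)), w0
3. p, w0
4. ◇□(q ∧ p), w0
5. ¬(q ∧ p), w0
6. ¬q, w0
7. □(q ∧ p), w1
8. q ∧ p, w1
9. q, w1
10. p, w1
Accessibility: w0Rw0, w0Rw1, w1Rw1
Complete open branch: countermodel on an S4-frame, so not valid in S4, nor in K, T (the same frame is also a K-frame and a T-frame).
S5-tableau for the negation ¬((◇□(q ∧ p) → (q ∧ p)) ∨ ¬p):
1. ¬((◇□(q ∧ p) → (q ∧ p)) ∨ ¬p), w0
2. ¬(◇□(q ∧ p) → (q ∧ p)), w0
3. p, w0
4. ◇□(q ∧ p), w0
5. ¬(q ∧ p), w0
6. ¬q, w0
7. □(q ∧ p), w1
8. q ∧ p, w0
9. q, w0
Accessibility: w0Rw0, w0Rw1, w1Rw0, w1Rw1
Branch closes: q and ¬q both at w0.
Every branch closes (one shown): valid in S5.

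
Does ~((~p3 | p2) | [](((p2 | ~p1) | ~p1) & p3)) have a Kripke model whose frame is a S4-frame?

Yes, satisfiable

1. ~((~p3 | p2) | [](((p2 | ~p1) | ~p1) & p3)), u
2. ~(~p3 | p2), u
3. ~[](((p2 | ~p1) | ~p1) & p3), u
4. p3, u
5. ~p2, u
6. ~(((p2 | ~p1) | ~p1) & p3), v
7. ~p3, v
Accessibility: uRu, uRv, vRv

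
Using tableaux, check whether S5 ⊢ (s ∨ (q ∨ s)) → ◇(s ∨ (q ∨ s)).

Valid

Tableau for the negation ¬((s ∨ (q ∨ s)) → ◇(s ∨ (q ∨ s))):
1. ¬((s ∨ (q ∨ s)) → ◇(s ∨ (q ∨ s))), w0
2. s ∨ (q ∨ s), w0
3. ¬◇(s ∨ (q ∨ s)), w0
4. ¬(s ∨ (q ∨ s)), w0
5. ¬s, w0
6. ¬(q ∨ s), w0
7. ¬q, w0
8. q ∨ s, w0
9. s, w0
Accessibility: w0Rw0
Branch closes: s and ¬s both at w0.
All branches of the negation close; one closing branch shown above.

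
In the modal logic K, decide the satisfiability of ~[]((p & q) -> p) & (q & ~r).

No, unsatisfiable

1. ~[]((p & q) -> p) & (q & ~r), w0
2. ~[]((p & q) -> p), w0   [&-rule on 1]
3. q & ~r, w0   [&-rule on 1]
4. q, w0   [&-rule on 3]
5. ~r, w0   [&-rule on 3]
6. ~((p & q) -> p), w1   [~[]-rule on 2: fresh world w1, w0Rw1]
7. p & q, w1   [~->-rule on 6]
8. ~p, w1   [~->-rule on 6]
9. p, w1   [&-rule on 7]
10. q, w1   [&-rule on 7]
Accessibility: w0Rw1
Branch closes: p and ~p both at w1.
All branches of the tableau close; one closing branch shown above.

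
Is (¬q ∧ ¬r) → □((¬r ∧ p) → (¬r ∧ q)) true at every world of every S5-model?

Not valid

Tableau for the negation ¬((¬q ∧ ¬r) → □((¬r ∧ p) → (¬r ∧ q))):
1. ¬((¬q ∧ ¬r) → □((¬r ∧ p) → (¬r ∧ q))), 0
2. ¬q ∧ ¬r, 0   [¬→-rule on 1]
3. ¬□((¬r ∧ p) → (¬r ∧ q)), 0   [¬→-rule on 1]
4. ¬q, 0   [∧-rule on 2]
5. ¬r, 0   [∧-rule on 2]
6. ¬((¬r ∧ p) → (¬r ∧ q)), 1   [¬□-rule on 3: fresh world 1, 0R1]
7. ¬r ∧ p, 1   [¬→-rule on 6]
8. ¬(¬r ∧ q), 1   [¬→-rule on 6]
9. ¬r, 1   [∧-rule on 7]
10. p, 1   [∧-rule on 7]
11. ¬q, 1   [¬∧-rule on 8 (branches; this branch)]
Accessibility: 0R0, 0R1, 1R0, 1R1
The negation has an open branch (countermodel exists).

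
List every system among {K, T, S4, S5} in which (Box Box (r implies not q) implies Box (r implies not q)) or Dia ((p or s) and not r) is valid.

T, S4, S5

T-tableau for the negation not ((Box Box (r implies not q) implies Box (r implies not q)) or Dia ((p or s) and not r)):
1. not ((Box Box (r implies not q) implies Box (r implies not q)) or Dia ((p or s) and not r)), 0
2. not (Box Box (r implies not q) implies Box (r implies not q)), 0   [neg-or-rule on 1]
3. not Dia ((p or s) and not r), 0   [neg-or-rule on 1]
4. Box Box (r implies not q), 0   [neg-implies-rule on 2]
5. not Box (r implies not q), 0   [neg-implies-rule on 2]
6. not ((p or s) and not r), 0   [neg-Dia-rule on 3 via 0R0]
7. Box (r implies not q), 0   [Box-rule on 4 via 0R0]
8. r implies not q, 0   [Box-rule on 7 via 0R0]
9. not (p or s), 0   [neg-and-rule on 6 (branches; this branch)]
10. not p, 0   [neg-or-rule on 9]
11. not s, 0   [neg-or-rule on 9]
12. not q, 0   [implies-rule on 8 (branches; this branch)]
13. not (r implies not q), 1   [neg-Box-rule on 5: fresh world 1, 0R1]
14. r, 1   [neg-implies-rule on 13]
15. q, 1   [neg-implies-rule on 13]
16. not ((p or s) and not r), 1   [neg-Dia-rule on 3 via 0R1]
17. Box (r implies not q), 1   [Box-rule on 4 via 0R1]
18. r implies not q, 1   [Box-rule on 7 via 0R1]
19. not (p or s), 1   [neg-and-rule on 16 (branches; this branch)]
20. not p, 1   [neg-or-rule on 19]
21. not s, 1   [neg-or-rule on 19]
22. not q, 1   [implies-rule on 18 (branches; this branch)]
Accessibility: 0R0, 0R1, 1R1
Branch closes: q and not q both at 1.
Every branch closes (one shown): valid in T, hence also in S4, S5 (every theorem of T is a theorem of S4 and S5).
K-tableau for the negation not ((Box Box (r implies not q) implies Box (r implies not q)) or Dia ((p or s) and not r)):
1. not ((Box Box (r implies not q) implies Box (r implies not q)) or Dia ((p or s) and not r)), 0
2. not (Box Box (r implies not q) implies Box (r implies not q)), 0   [neg-or-rule on 1]
3. not Dia ((p or s) and not r), 0   [neg-or-rule on 1]
4. Box Box (r implies not q), 0   [neg-implies-rule on 2]
5. not Box (r implies not q), 0   [neg-implies-rule on 2]
6. not (r implies not q), 1   [neg-Box-rule on 5: fresh world 1, 0R1]
7. r, 1   [neg-implies-rule on 6]
8. q, 1   [neg-implies-rule on 6]
9. not ((p or s) and not r), 1   [neg-Dia-rule on 3 via 0R1]
10. Box (r implies not q), 1   [Box-rule on 4 via 0R1]
Accessibility: 0R1
Complete open branch: countermodel on a K-frame, so not valid in K.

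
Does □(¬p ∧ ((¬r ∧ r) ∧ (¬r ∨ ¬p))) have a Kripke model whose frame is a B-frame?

No, unsatisfiable

1. □(¬p ∧ ((¬r ∧ r) ∧ (¬r ∨ ¬p))), w0
2. ¬p ∧ ((¬r ∧ r) ∧ (¬r ∨ ¬p)), w0
3. ¬p, w0
4. (¬r ∧ r) ∧ (¬r ∨ ¬p), w0
5. ¬r ∧ r, w0
6. ¬r ∨ ¬p, w0
7. ¬r, w0
8. r, w0
Accessibility: w0Rw0
Branch closes: r and ¬r both at w0.
Every branch closes; the branch above is one of them.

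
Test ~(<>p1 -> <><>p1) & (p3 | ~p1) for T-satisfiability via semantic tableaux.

1. ~(<>p1 -> <><>p1) & (p3 | ~p1), u
2. ~(<>p1 -> <><>p1), u
3. p3 | ~p1, u
4. <>p1, u
5. ~<><>p1, u
6. ~<>p1, u
7. ~p1, u
8. p1, v
9. ~<>p1, v
10. ~p1, v
Accessibility: uRu, uRv, vRv
Branch closes: p1 and ~p1 both at v.
(One branch shown.) All branches close.

No, unsatisfiable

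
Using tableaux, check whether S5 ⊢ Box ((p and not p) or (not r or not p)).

Tableau for the negation not Box ((p and not p) or (not r or not p)):
1. not Box ((p and not p) or (not r or not p)), w0
2. not ((p and not p) or (not r or not p)), w1
3. not (p and not p), w1
4. not (not r or not p), w1
5. r, w1
6. p, w1
Accessibility: w0Rw0, w0Rw1, w1Rw0, w1Rw1
The negation has an open branch (countermodel exists).

Invalid (countermodel exists)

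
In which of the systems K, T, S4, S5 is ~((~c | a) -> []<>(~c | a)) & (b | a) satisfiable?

K, T, S4

S5-tableau for the formula:
1. ~((~c | a) -> []<>(~c | a)) & (b | a), w0
2. ~((~c | a) -> []<>(~c | a)), w0
3. b | a, w0
4. ~c | a, w0
5. ~[]<>(~c | a), w0
6. a, w0
7. ~<>(~c | a), w1
8. ~(~c | a), w0
9. c, w0
10. ~a, w0
Accessibility: w0Rw0, w0Rw1, w1Rw0, w1Rw1
Branch closes: a and ~a both at w0.
Every branch closes (one shown): unsatisfiable in S5.
S4-tableau for the formula:
1. ~((~c | a) -> []<>(~c | a)) & (b | a), w0
2. ~((~c | a) -> []<>(~c | a)), w0
3. b | a, w0
4. ~c | a, w0
5. ~[]<>(~c | a), w0
6. a, w0
7. ~<>(~c | a), w1
8. ~(~c | a), w1
9. c, w1
10. ~a, w1
Accessibility: w0Rw0, w0Rw1, w1Rw1
Complete open branch: satisfiable in S4, hence also in K, T (this S4-model is also a K-model and a T-model).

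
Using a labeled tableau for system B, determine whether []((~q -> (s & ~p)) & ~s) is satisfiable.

1. []((~q -> (s & ~p)) & ~s), 0
2. (~q -> (s & ~p)) & ~s, 0   [[]-rule on 1 via 0R0]
3. ~q -> (s & ~p), 0   [&-rule on 2]
4. ~s, 0   [&-rule on 2]
5. q, 0   [->-rule on 3 (branches; this branch)]
Accessibility: 0R0

Yes, satisfiable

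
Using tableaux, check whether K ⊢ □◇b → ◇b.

Invalid (countermodel exists)

Tableau for the negation ¬(□◇b → ◇b):
1. ¬(□◇b → ◇b), w0
2. □◇b, w0
3. ¬◇b, w0
The negation has an open branch (countermodel exists).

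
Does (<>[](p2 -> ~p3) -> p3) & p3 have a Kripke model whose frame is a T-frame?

1. (<>[](p2 -> ~p3) -> p3) & p3, u
2. <>[](p2 -> ~p3) -> p3, u
3. p3, u
Accessibility: uRu

Yes, satisfiable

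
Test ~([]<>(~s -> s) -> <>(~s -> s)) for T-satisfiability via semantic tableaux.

Unsatisfiable

1. ~([]<>(~s -> s) -> <>(~s -> s)), w0
2. []<>(~s -> s), w0
3. ~<>(~s -> s), w0
4. <>(~s -> s), w0
5. ~(~s -> s), w0
6. ~s, w0
7. ~s -> s, w1
8. <>(~s -> s), w1
9. ~(~s -> s), w1
10. ~s, w1
11. s, w1
Accessibility: w0Rw0, w0Rw1, w1Rw1
Branch closes: s and ~s both at w1.
(One branch shown.) All branches close.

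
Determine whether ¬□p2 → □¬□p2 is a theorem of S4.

Not valid

Tableau for the negation ¬(¬□p2 → □¬□p2):
1. ¬(¬□p2 → □¬□p2), 0
2. ¬□p2, 0   [¬→-rule on 1]
3. ¬□¬□p2, 0   [¬→-rule on 1]
4. ¬p2, 1   [¬□-rule on 2: fresh world 1, 0R1]
5. □p2, 2   [¬□-rule on 3: fresh world 2, 0R2]
6. p2, 2   [□-rule on 5 via 2R2]
Accessibility: 0R0, 0R1, 0R2, 1R1, 2R2
The negation has an open branch (countermodel exists).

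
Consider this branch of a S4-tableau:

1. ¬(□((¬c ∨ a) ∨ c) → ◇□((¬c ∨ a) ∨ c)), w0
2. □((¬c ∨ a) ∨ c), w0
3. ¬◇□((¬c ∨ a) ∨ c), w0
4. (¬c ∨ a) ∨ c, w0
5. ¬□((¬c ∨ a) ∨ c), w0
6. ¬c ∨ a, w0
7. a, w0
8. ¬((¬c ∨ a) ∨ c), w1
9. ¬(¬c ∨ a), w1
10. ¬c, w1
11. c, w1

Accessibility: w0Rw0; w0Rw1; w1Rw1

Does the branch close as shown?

Both c and ¬c appear at w1.

Closed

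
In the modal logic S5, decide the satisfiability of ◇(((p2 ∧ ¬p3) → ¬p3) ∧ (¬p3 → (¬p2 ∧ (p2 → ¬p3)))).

Yes, satisfiable

1. ◇(((p2 ∧ ¬p3) → ¬p3) ∧ (¬p3 → (¬p2 ∧ (p2 → ¬p3)))), u
2. ((p2 ∧ ¬p3) → ¬p3) ∧ (¬p3 → (¬p2 ∧ (p2 → ¬p3))), v   [◇-rule on 1: fresh world v, uRv]
3. (p2 ∧ ¬p3) → ¬p3, v   [∧-rule on 2]
4. ¬p3 → (¬p2 ∧ (p2 → ¬p3)), v   [∧-rule on 2]
5. ¬p3, v   [→-rule on 3 (branches; this branch)]
6. ¬p2 ∧ (p2 → ¬p3), v   [→-rule on 4 (branches; this branch)]
7. ¬p2, v   [∧-rule on 6]
8. p2 → ¬p3, v   [∧-rule on 6]
Accessibility: uRu, uRv, vRu, vRv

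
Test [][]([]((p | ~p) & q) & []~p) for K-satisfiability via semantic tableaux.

Satisfiable (open branch found)

1. [][]([]((p | ~p) & q) & []~p), 0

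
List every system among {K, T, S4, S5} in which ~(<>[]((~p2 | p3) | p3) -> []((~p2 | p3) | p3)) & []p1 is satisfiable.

S5-tableau for the formula:
1. ~(<>[]((~p2 | p3) | p3) -> []((~p2 | p3) | p3)) & []p1, u
2. ~(<>[]((~p2 | p3) | p3) -> []((~p2 | p3) | p3)), u   [&-rule on 1]
3. []p1, u   [&-rule on 1]
4. <>[]((~p2 | p3) | p3), u   [~->-rule on 2]
5. ~[]((~p2 | p3) | p3), u   [~->-rule on 2]
6. p1, u   [[]-rule on 3 via uRu]
7. []((~p2 | p3) | p3), v   [<>-rule on 4: fresh world v, uRv]
8. p1, v   [[]-rule on 3 via uRv]
9. (~p2 | p3) | p3, u   [[]-rule on 7 via vRu]
10. (~p2 | p3) | p3, v   [[]-rule on 7 via vRv]
11. ~p2 | p3, u   [|-rule on 9 (branches; this branch)]
12. ~p2 | p3, v   [|-rule on 10 (branches; this branch)]
13. p3, u   [|-rule on 11 (branches; this branch)]
14. p3, v   [|-rule on 12 (branches; this branch)]
15. ~((~p2 | p3) | p3), w   [~[]-rule on 5: fresh world w, uRw]
16. ~(~p2 | p3), w   [~|-rule on 15]
17. ~p3, w   [~|-rule on 15]
18. p2, w   [~|-rule on 16]
19. p1, w   [[]-rule on 3 via uRw]
20. (~p2 | p3) | p3, w   [[]-rule on 7 via vRw]
21. ~p2 | p3, w   [|-rule on 20 (branches; this branch)]
22. p3, w   [|-rule on 21 (branches; this branch)]
Accessibility: uRu, uRv, uRw, vRu, vRv, vRw, wRu, wRv, wRw
Branch closes: p3 and ~p3 both at w.
Every branch closes (one shown): unsatisfiable in S5.
S4-tableau for the formula:
1. ~(<>[]((~p2 | p3) | p3) -> []((~p2 | p3) | p3)) & []p1, u
2. ~(<>[]((~p2 | p3) | p3) -> []((~p2 | p3) | p3)), u   [&-rule on 1]
3. []p1, u   [&-rule on 1]
4. <>[]((~p2 | p3) | p3), u   [~->-rule on 2]
5. ~[]((~p2 | p3) | p3), u   [~->-rule on 2]
6. p1, u   [[]-rule on 3 via uRu]
7. []((~p2 | p3) | p3), v   [<>-rule on 4: fresh world v, uRv]
8. p1, v   [[]-rule on 3 via uRv]
9. (~p2 | p3) | p3, v   [[]-rule on 7 via vRv]
10. p3, v   [|-rule on 9 (branches; this branch)]
11. ~((~p2 | p3) | p3), w   [~[]-rule on 5: fresh world w, uRw]
12. ~(~p2 | p3), w   [~|-rule on 11]
13. ~p3, w   [~|-rule on 11]
14. p2, w   [~|-rule on 12]
15. p1, w   [[]-rule on 3 via uRw]
Accessibility: uRu, uRv, uRw, vRv, wRw
Complete open branch: satisfiable in S4, hence also in K, T (this S4-model is also a K-model and a T-model).

K, T, S4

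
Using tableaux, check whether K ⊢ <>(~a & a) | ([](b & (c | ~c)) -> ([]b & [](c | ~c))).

Tableau for the negation ~(<>(~a & a) | ([](b & (c | ~c)) -> ([]b & [](c | ~c)))):
1. ~(<>(~a & a) | ([](b & (c | ~c)) -> ([]b & [](c | ~c)))), 0
2. ~<>(~a & a), 0   [~|-rule on 1]
3. ~([](b & (c | ~c)) -> ([]b & [](c | ~c))), 0   [~|-rule on 1]
4. [](b & (c | ~c)), 0   [~->-rule on 3]
5. ~([]b & [](c | ~c)), 0   [~->-rule on 3]
6. ~[]b, 0   [~&-rule on 5 (branches; this branch)]
7. ~b, 1   [~[]-rule on 6: fresh world 1, 0R1]
8. ~(~a & a), 1   [~<>-rule on 2 via 0R1]
9. b & (c | ~c), 1   [[]-rule on 4 via 0R1]
10. b, 1   [&-rule on 9]
11. c | ~c, 1   [&-rule on 9]
Accessibility: 0R1
Branch closes: b and ~b both at 1.
All branches of the negation close; one closing branch shown above.

Yes, valid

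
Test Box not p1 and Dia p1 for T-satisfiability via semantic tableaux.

1. Box not p1 and Dia p1, u
2. Box not p1, u
3. Dia p1, u
4. not p1, u
5. p1, v
6. not p1, v
Accessibility: uRu, uRv, vRv
Branch closes: p1 and not p1 both at v.
All branches of the tableau close; one closing branch shown above.

Unsatisfiable (every branch closes)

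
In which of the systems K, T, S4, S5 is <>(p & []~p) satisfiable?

K-tableau for the formula:
1. <>(p & []~p), 0
2. p & []~p, 1
3. p, 1
4. []~p, 1
Accessibility: 0R1
Complete open branch: satisfiable in K.
T-tableau for the formula:
1. <>(p & []~p), 0
2. p & []~p, 1
3. p, 1
4. []~p, 1
5. ~p, 1
Accessibility: 0R0, 0R1, 1R1
Branch closes: p and ~p both at 1.
Every branch closes (one shown): unsatisfiable in T, hence also in S4, S5 (every S4/S5-frame is a T-frame).

K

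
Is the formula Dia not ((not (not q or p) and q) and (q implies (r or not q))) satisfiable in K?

Satisfiable (open branch found)

1. Dia not ((not (not q or p) and q) and (q implies (r or not q))), 0
2. not ((not (not q or p) and q) and (q implies (r or not q))), 1   [Dia-rule on 1: fresh world 1, 0R1]
3. not (q implies (r or not q)), 1   [neg-and-rule on 2 (branches; this branch)]
4. q, 1   [neg-implies-rule on 3]
5. not (r or not q), 1   [neg-implies-rule on 3]
6. not r, 1   [neg-or-rule on 5]
Accessibility: 0R1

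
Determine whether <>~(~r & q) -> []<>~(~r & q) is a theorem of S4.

Tableau for the negation ~(<>~(~r & q) -> []<>~(~r & q)):
1. ~(<>~(~r & q) -> []<>~(~r & q)), w0
2. <>~(~r & q), w0
3. ~[]<>~(~r & q), w0
4. ~(~r & q), w1
5. ~q, w1
6. ~<>~(~r & q), w2
7. ~r & q, w2
8. ~r, w2
9. q, w2
Accessibility: w0Rw0, w0Rw1, w0Rw2, w1Rw1, w2Rw2
The negation has an open branch (countermodel exists).

Invalid (countermodel exists)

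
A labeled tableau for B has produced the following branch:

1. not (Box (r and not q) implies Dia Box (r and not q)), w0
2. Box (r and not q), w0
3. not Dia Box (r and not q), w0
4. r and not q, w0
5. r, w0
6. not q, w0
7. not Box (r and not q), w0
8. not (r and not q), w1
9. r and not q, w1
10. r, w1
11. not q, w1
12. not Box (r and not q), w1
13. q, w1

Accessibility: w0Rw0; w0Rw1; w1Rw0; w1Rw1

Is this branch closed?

Both q and not q appear at w1.

Yes, closed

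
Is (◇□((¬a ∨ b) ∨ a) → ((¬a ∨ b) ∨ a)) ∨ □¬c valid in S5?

Yes, valid

Tableau for the negation ¬((◇□((¬a ∨ b) ∨ a) → ((¬a ∨ b) ∨ a)) ∨ □¬c):
1. ¬((◇□((¬a ∨ b) ∨ a) → ((¬a ∨ b) ∨ a)) ∨ □¬c), 0
2. ¬(◇□((¬a ∨ b) ∨ a) → ((¬a ∨ b) ∨ a)), 0
3. ¬□¬c, 0
4. ◇□((¬a ∨ b) ∨ a), 0
5. ¬((¬a ∨ b) ∨ a), 0
6. ¬(¬a ∨ b), 0
7. ¬a, 0
8. a, 0
9. ¬b, 0
Accessibility: 0R0
Branch closes: a and ¬a both at 0.
Every branch of the negation's tableau closes; the branch above is one of them.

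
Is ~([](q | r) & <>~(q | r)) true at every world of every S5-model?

Tableau for the negation [](q | r) & <>~(q | r):
1. [](q | r) & <>~(q | r), u
2. [](q | r), u
3. <>~(q | r), u
4. q | r, u
5. r, u
6. ~(q | r), v
7. ~q, v
8. ~r, v
9. q | r, v
10. r, v
Accessibility: uRu, uRv, vRu, vRv
Branch closes: r and ~r both at v.
Every branch of the negation's tableau closes; the branch above is one of them.

Yes, valid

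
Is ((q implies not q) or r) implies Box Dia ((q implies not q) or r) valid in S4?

Tableau for the negation not (((q implies not q) or r) implies Box Dia ((q implies not q) or r)):
1. not (((q implies not q) or r) implies Box Dia ((q implies not q) or r)), w0
2. (q implies not q) or r, w0
3. not Box Dia ((q implies not q) or r), w0
4. r, w0
5. not Dia ((q implies not q) or r), w1
6. not ((q implies not q) or r), w1
7. not (q implies not q), w1
8. not r, w1
9. q, w1
Accessibility: w0Rw0, w0Rw1, w1Rw1
The negation has an open branch (countermodel exists).

Not valid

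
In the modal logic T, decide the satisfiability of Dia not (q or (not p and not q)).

1. Dia not (q or (not p and not q)), 0
2. not (q or (not p and not q)), 1
3. not q, 1
4. not (not p and not q), 1
5. p, 1
Accessibility: 0R0, 0R1, 1R1

Satisfiable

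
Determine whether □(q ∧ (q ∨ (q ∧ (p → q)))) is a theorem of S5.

No, not valid

Tableau for the negation ¬□(q ∧ (q ∨ (q ∧ (p → q)))):
1. ¬□(q ∧ (q ∨ (q ∧ (p → q)))), 0
2. ¬(q ∧ (q ∨ (q ∧ (p → q)))), 1
3. ¬(q ∨ (q ∧ (p → q))), 1
4. ¬q, 1
5. ¬(q ∧ (p → q)), 1
6. ¬(p → q), 1
7. p, 1
Accessibility: 0R0, 0R1, 1R0, 1R1
The negation has an open branch (countermodel exists).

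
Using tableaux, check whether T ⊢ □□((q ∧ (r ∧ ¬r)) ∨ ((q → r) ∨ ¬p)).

Not valid

Tableau for the negation ¬□□((q ∧ (r ∧ ¬r)) ∨ ((q → r) ∨ ¬p)):
1. ¬□□((q ∧ (r ∧ ¬r)) ∨ ((q → r) ∨ ¬p)), w0
2. ¬□((q ∧ (r ∧ ¬r)) ∨ ((q → r) ∨ ¬p)), w1   [¬□-rule on 1: fresh world w1, w0Rw1]
3. ¬((q ∧ (r ∧ ¬r)) ∨ ((q → r) ∨ ¬p)), w2   [¬□-rule on 2: fresh world w2, w1Rw2]
4. ¬(q ∧ (r ∧ ¬r)), w2   [¬∨-rule on 3]
5. ¬((q → r) ∨ ¬p), w2   [¬∨-rule on 3]
6. ¬(q → r), w2   [¬∨-rule on 5]
7. p, w2   [¬∨-rule on 5]
8. q, w2   [¬→-rule on 6]
9. ¬r, w2   [¬→-rule on 6]
10. ¬(r ∧ ¬r), w2   [¬∧-rule on 4 (branches; this branch)]
Accessibility: w0Rw0, w0Rw1, w1Rw1, w1Rw2, w2Rw2
The negation has an open branch (countermodel exists).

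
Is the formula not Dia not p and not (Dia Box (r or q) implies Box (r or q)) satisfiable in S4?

Satisfiable (open branch found)

1. not Dia not p and not (Dia Box (r or q) implies Box (r or q)), 0
2. not Dia not p, 0
3. not (Dia Box (r or q) implies Box (r or q)), 0
4. Dia Box (r or q), 0
5. not Box (r or q), 0
6. p, 0
7. Box (r or q), 1
8. p, 1
9. r or q, 1
10. q, 1
11. not (r or q), 2
12. not r, 2
13. not q, 2
14. p, 2
Accessibility: 0R0, 0R1, 0R2, 1R1, 2R2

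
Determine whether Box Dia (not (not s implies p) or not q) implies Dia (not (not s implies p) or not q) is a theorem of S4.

Tableau for the negation not (Box Dia (not (not s implies p) or not q) implies Dia (not (not s implies p) or not q)):
1. not (Box Dia (not (not s implies p) or not q) implies Dia (not (not s implies p) or not q)), w0
2. Box Dia (not (not s implies p) or not q), w0
3. not Dia (not (not s implies p) or not q), w0
4. Dia (not (not s implies p) or not q), w0
5. not (not (not s implies p) or not q), w0
6. not s implies p, w0
7. q, w0
8. p, w0
9. not (not s implies p) or not q, w1
10. Dia (not (not s implies p) or not q), w1
11. not (not (not s implies p) or not q), w1
12. not s implies p, w1
13. q, w1
14. not (not s implies p), w1
15. not s, w1
16. not p, w1
17. p, w1
Accessibility: w0Rw0, w0Rw1, w1Rw1
Branch closes: p and not p both at w1.
All branches of the negation close; one closing branch shown above.

Valid in S4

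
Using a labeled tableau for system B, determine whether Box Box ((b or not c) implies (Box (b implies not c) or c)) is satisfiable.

1. Box Box ((b or not c) implies (Box (b implies not c) or c)), 0
2. Box ((b or not c) implies (Box (b implies not c) or c)), 0   [Box-rule on 1 via 0R0]
3. (b or not c) implies (Box (b implies not c) or c), 0   [Box-rule on 2 via 0R0]
4. Box (b implies not c) or c, 0   [implies-rule on 3 (branches; this branch)]
5. c, 0   [or-rule on 4 (branches; this branch)]
Accessibility: 0R0

Satisfiable (open branch found)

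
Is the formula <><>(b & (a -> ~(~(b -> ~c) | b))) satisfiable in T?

Yes, satisfiable

1. <><>(b & (a -> ~(~(b -> ~c) | b))), w0
2. <>(b & (a -> ~(~(b -> ~c) | b))), w1   [<>-rule on 1: fresh world w1, w0Rw1]
3. b & (a -> ~(~(b -> ~c) | b)), w2   [<>-rule on 2: fresh world w2, w1Rw2]
4. b, w2   [&-rule on 3]
5. a -> ~(~(b -> ~c) | b), w2   [&-rule on 3]
6. ~a, w2   [->-rule on 5 (branches; this branch)]
Accessibility: w0Rw0, w0Rw1, w1Rw1, w1Rw2, w2Rw2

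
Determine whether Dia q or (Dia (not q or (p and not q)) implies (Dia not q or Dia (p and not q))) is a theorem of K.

Tableau for the negation not (Dia q or (Dia (not q or (p and not q)) implies (Dia not q or Dia (p and not q)))):
1. not (Dia q or (Dia (not q or (p and not q)) implies (Dia not q or Dia (p and not q)))), 0
2. not Dia q, 0
3. not (Dia (not q or (p and not q)) implies (Dia not q or Dia (p and not q))), 0
4. Dia (not q or (p and not q)), 0
5. not (Dia not q or Dia (p and not q)), 0
6. not Dia not q, 0
7. not Dia (p and not q), 0
8. not q or (p and not q), 1
9. not q, 1
10. q, 1
Accessibility: 0R1
Branch closes: q and not q both at 1.
Every branch of the negation's tableau closes; the branch above is one of them.

Yes, valid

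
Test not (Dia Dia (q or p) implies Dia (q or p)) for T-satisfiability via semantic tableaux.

Satisfiable

1. not (Dia Dia (q or p) implies Dia (q or p)), w0
2. Dia Dia (q or p), w0
3. not Dia (q or p), w0
4. not (q or p), w0
5. not q, w0
6. not p, w0
7. Dia (q or p), w1
8. not (q or p), w1
9. not q, w1
10. not p, w1
11. q or p, w2
12. p, w2
Accessibility: w0Rw0, w0Rw1, w1Rw1, w1Rw2, w2Rw2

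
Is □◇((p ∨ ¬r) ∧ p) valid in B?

Tableau for the negation ¬□◇((p ∨ ¬r) ∧ p):
1. ¬□◇((p ∨ ¬r) ∧ p), w0
2. ¬◇((p ∨ ¬r) ∧ p), w1
3. ¬((p ∨ ¬r) ∧ p), w0
4. ¬((p ∨ ¬r) ∧ p), w1
5. ¬p, w0
6. ¬p, w1
Accessibility: w0Rw0, w0Rw1, w1Rw0, w1Rw1
The negation has an open branch (countermodel exists).

Not valid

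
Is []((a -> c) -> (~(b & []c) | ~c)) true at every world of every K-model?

Tableau for the negation ~[]((a -> c) -> (~(b & []c) | ~c)):
1. ~[]((a -> c) -> (~(b & []c) | ~c)), 0
2. ~((a -> c) -> (~(b & []c) | ~c)), 1
3. a -> c, 1
4. ~(~(b & []c) | ~c), 1
5. b & []c, 1
6. c, 1
7. b, 1
8. []c, 1
Accessibility: 0R1
The negation has an open branch (countermodel exists).

No, not valid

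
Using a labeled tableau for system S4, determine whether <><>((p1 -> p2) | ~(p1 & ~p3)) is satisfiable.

1. <><>((p1 -> p2) | ~(p1 & ~p3)), 0
2. <>((p1 -> p2) | ~(p1 & ~p3)), 1
3. (p1 -> p2) | ~(p1 & ~p3), 2
4. ~(p1 & ~p3), 2
5. p3, 2
Accessibility: 0R0, 0R1, 0R2, 1R1, 1R2, 2R2

Satisfiable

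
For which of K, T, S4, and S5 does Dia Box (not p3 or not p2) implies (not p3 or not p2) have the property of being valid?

S5

S5-tableau for the negation not (Dia Box (not p3 or not p2) implies (not p3 or not p2)):
1. not (Dia Box (not p3 or not p2) implies (not p3 or not p2)), u
2. Dia Box (not p3 or not p2), u
3. not (not p3 or not p2), u
4. p3, u
5. p2, u
6. Box (not p3 or not p2), v
7. not p3 or not p2, u
8. not p3 or not p2, v
9. not p2, u
Accessibility: uRu, uRv, vRu, vRv
Branch closes: p2 and not p2 both at u.
Every branch closes (one shown): valid in S5.
S4-tableau for the negation not (Dia Box (not p3 or not p2) implies (not p3 or not p2)):
1. not (Dia Box (not p3 or not p2) implies (not p3 or not p2)), u
2. Dia Box (not p3 or not p2), u
3. not (not p3 or not p2), u
4. p3, u
5. p2, u
6. Box (not p3 or not p2), v
7. not p3 or not p2, v
8. not p2, v
Accessibility: uRu, uRv, vRv
Complete open branch: countermodel on an S4-frame, so not valid in S4, nor in K, T (the same frame is also a K-frame and a T-frame).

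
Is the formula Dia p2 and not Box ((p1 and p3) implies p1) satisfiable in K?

1. Dia p2 and not Box ((p1 and p3) implies p1), w0
2. Dia p2, w0
3. not Box ((p1 and p3) implies p1), w0
4. p2, w1
5. not ((p1 and p3) implies p1), w2
6. p1 and p3, w2
7. not p1, w2
8. p1, w2
9. p3, w2
Accessibility: w0Rw1, w0Rw2
Branch closes: p1 and not p1 both at w2.
All branches of the tableau close; one closing branch shown above.

Unsatisfiable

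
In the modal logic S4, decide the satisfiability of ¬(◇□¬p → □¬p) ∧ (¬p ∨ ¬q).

1. ¬(◇□¬p → □¬p) ∧ (¬p ∨ ¬q), 0
2. ¬(◇□¬p → □¬p), 0
3. ¬p ∨ ¬q, 0
4. ◇□¬p, 0
5. ¬□¬p, 0
6. ¬q, 0
7. □¬p, 1
8. ¬p, 1
9. p, 2
Accessibility: 0R0, 0R1, 0R2, 1R1, 2R2

Yes, satisfiable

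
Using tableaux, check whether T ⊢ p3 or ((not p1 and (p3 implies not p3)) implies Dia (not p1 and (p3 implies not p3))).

Tableau for the negation not (p3 or ((not p1 and (p3 implies not p3)) implies Dia (not p1 and (p3 implies not p3)))):
1. not (p3 or ((not p1 and (p3 implies not p3)) implies Dia (not p1 and (p3 implies not p3)))), 0
2. not p3, 0
3. not ((not p1 and (p3 implies not p3)) implies Dia (not p1 and (p3 implies not p3))), 0
4. not p1 and (p3 implies not p3), 0
5. not Dia (not p1 and (p3 implies not p3)), 0
6. not p1, 0
7. p3 implies not p3, 0
8. not (not p1 and (p3 implies not p3)), 0
9. not (p3 implies not p3), 0
10. p3, 0
Accessibility: 0R0
Branch closes: p3 and not p3 both at 0.
Every branch of the negation's tableau closes; the branch above is one of them.

Valid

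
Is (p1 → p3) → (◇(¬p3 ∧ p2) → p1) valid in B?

No, not valid

Tableau for the negation ¬((p1 → p3) → (◇(¬p3 ∧ p2) → p1)):
1. ¬((p1 → p3) → (◇(¬p3 ∧ p2) → p1)), 0
2. p1 → p3, 0
3. ¬(◇(¬p3 ∧ p2) → p1), 0
4. ◇(¬p3 ∧ p2), 0
5. ¬p1, 0
6. p3, 0
7. ¬p3 ∧ p2, 1
8. ¬p3, 1
9. p2, 1
Accessibility: 0R0, 0R1, 1R0, 1R1
The negation has an open branch (countermodel exists).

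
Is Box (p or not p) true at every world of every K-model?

Tableau for the negation not Box (p or not p):
1. not Box (p or not p), 0
2. not (p or not p), 1
3. not p, 1
4. p, 1
Accessibility: 0R1
Branch closes: p and not p both at 1.
Every branch of the negation's tableau closes; the branch above is one of them.

Valid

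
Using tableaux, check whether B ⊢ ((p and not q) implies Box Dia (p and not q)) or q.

Tableau for the negation not (((p and not q) implies Box Dia (p and not q)) or q):
1. not (((p and not q) implies Box Dia (p and not q)) or q), 0
2. not ((p and not q) implies Box Dia (p and not q)), 0
3. not q, 0
4. p and not q, 0
5. not Box Dia (p and not q), 0
6. p, 0
7. not Dia (p and not q), 1
8. not (p and not q), 0
9. not (p and not q), 1
10. q, 0
Accessibility: 0R0, 0R1, 1R0, 1R1
Branch closes: q and not q both at 0.
All branches of the negation close; one closing branch shown above.

Valid in B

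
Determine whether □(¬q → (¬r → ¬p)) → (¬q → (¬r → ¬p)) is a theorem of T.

Yes, valid

Tableau for the negation ¬(□(¬q → (¬r → ¬p)) → (¬q → (¬r → ¬p))):
1. ¬(□(¬q → (¬r → ¬p)) → (¬q → (¬r → ¬p))), 0
2. □(¬q → (¬r → ¬p)), 0
3. ¬(¬q → (¬r → ¬p)), 0
4. ¬q, 0
5. ¬(¬r → ¬p), 0
6. ¬r, 0
7. p, 0
8. ¬q → (¬r → ¬p), 0
9. ¬r → ¬p, 0
10. ¬p, 0
Accessibility: 0R0
Branch closes: p and ¬p both at 0.
All branches of the negation close; one closing branch shown above.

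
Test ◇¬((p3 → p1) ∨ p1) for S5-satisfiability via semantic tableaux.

1. ◇¬((p3 → p1) ∨ p1), u
2. ¬((p3 → p1) ∨ p1), v
3. ¬(p3 → p1), v
4. ¬p1, v
5. p3, v
Accessibility: uRu, uRv, vRu, vRv

Satisfiable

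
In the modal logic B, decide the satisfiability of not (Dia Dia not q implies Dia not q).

1. not (Dia Dia not q implies Dia not q), w0
2. Dia Dia not q, w0   [neg-implies-rule on 1]
3. not Dia not q, w0   [neg-implies-rule on 1]
4. q, w0   [neg-Dia-rule on 3 via w0Rw0]
5. Dia not q, w1   [Dia-rule on 2: fresh world w1, w0Rw1]
6. q, w1   [neg-Dia-rule on 3 via w0Rw1]
7. not q, w2   [Dia-rule on 5: fresh world w2, w1Rw2]
Accessibility: w0Rw0, w0Rw1, w1Rw0, w1Rw1, w1Rw2, w2Rw1, w2Rw2

Satisfiable (open branch found)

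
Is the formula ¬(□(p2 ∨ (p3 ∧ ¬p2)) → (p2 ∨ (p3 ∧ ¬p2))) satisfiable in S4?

Unsatisfiable

1. ¬(□(p2 ∨ (p3 ∧ ¬p2)) → (p2 ∨ (p3 ∧ ¬p2))), 0
2. □(p2 ∨ (p3 ∧ ¬p2)), 0   [¬→-rule on 1]
3. ¬(p2 ∨ (p3 ∧ ¬p2)), 0   [¬→-rule on 1]
4. ¬p2, 0   [¬∨-rule on 3]
5. ¬(p3 ∧ ¬p2), 0   [¬∨-rule on 3]
6. p2 ∨ (p3 ∧ ¬p2), 0   [□-rule on 2 via 0R0]
7. ¬p3, 0   [¬∧-rule on 5 (branches; this branch)]
8. p3 ∧ ¬p2, 0   [∨-rule on 6 (branches; this branch)]
9. p3, 0   [∧-rule on 8]
Accessibility: 0R0
Branch closes: p3 and ¬p3 both at 0.
All branches of the tableau close; one closing branch shown above.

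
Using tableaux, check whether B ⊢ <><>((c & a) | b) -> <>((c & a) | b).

Tableau for the negation ~(<><>((c & a) | b) -> <>((c & a) | b)):
1. ~(<><>((c & a) | b) -> <>((c & a) | b)), w0
2. <><>((c & a) | b), w0
3. ~<>((c & a) | b), w0
4. ~((c & a) | b), w0
5. ~(c & a), w0
6. ~b, w0
7. ~a, w0
8. <>((c & a) | b), w1
9. ~((c & a) | b), w1
10. ~(c & a), w1
11. ~b, w1
12. ~a, w1
13. (c & a) | b, w2
14. b, w2
Accessibility: w0Rw0, w0Rw1, w1Rw0, w1Rw1, w1Rw2, w2Rw1, w2Rw2
The negation has an open branch (countermodel exists).

Not valid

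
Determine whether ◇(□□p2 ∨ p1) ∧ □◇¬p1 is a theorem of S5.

Tableau for the negation ¬(◇(□□p2 ∨ p1) ∧ □◇¬p1):
1. ¬(◇(□□p2 ∨ p1) ∧ □◇¬p1), w0
2. ¬□◇¬p1, w0
3. ¬◇¬p1, w1
4. p1, w0
5. p1, w1
Accessibility: w0Rw0, w0Rw1, w1Rw0, w1Rw1
The negation has an open branch (countermodel exists).

No, not valid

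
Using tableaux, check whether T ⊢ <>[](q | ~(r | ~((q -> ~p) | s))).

Tableau for the negation ~<>[](q | ~(r | ~((q -> ~p) | s))):
1. ~<>[](q | ~(r | ~((q -> ~p) | s))), w0
2. ~[](q | ~(r | ~((q -> ~p) | s))), w0   [~<>-rule on 1 via w0Rw0]
3. ~(q | ~(r | ~((q -> ~p) | s))), w1   [~[]-rule on 2: fresh world w1, w0Rw1]
4. ~q, w1   [~|-rule on 3]
5. r | ~((q -> ~p) | s), w1   [~|-rule on 3]
6. ~[](q | ~(r | ~((q -> ~p) | s))), w1   [~<>-rule on 1 via w0Rw1]
7. r, w1   [|-rule on 5 (branches; this branch)]
8. ~(q | ~(r | ~((q -> ~p) | s))), w2   [~[]-rule on 6: fresh world w2, w1Rw2]
9. ~q, w2   [~|-rule on 8]
10. r | ~((q -> ~p) | s), w2   [~|-rule on 8]
11. r, w2   [|-rule on 10 (branches; this branch)]
Accessibility: w0Rw0, w0Rw1, w1Rw1, w1Rw2, w2Rw2
The negation has an open branch (countermodel exists).

Not valid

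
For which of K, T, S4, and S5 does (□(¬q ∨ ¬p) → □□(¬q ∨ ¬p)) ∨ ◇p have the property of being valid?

S4, S5

S4-tableau for the negation ¬((□(¬q ∨ ¬p) → □□(¬q ∨ ¬p)) ∨ ◇p):
1. ¬((□(¬q ∨ ¬p) → □□(¬q ∨ ¬p)) ∨ ◇p), w0
2. ¬(□(¬q ∨ ¬p) → □□(¬q ∨ ¬p)), w0
3. ¬◇p, w0
4. □(¬q ∨ ¬p), w0
5. ¬□□(¬q ∨ ¬p), w0
6. ¬p, w0
7. ¬q ∨ ¬p, w0
8. ¬□(¬q ∨ ¬p), w1
9. ¬p, w1
10. ¬q ∨ ¬p, w1
11. ¬(¬q ∨ ¬p), w2
12. q, w2
13. p, w2
14. ¬p, w2
Accessibility: w0Rw0, w0Rw1, w0Rw2, w1Rw1, w1Rw2, w2Rw2
Branch closes: p and ¬p both at w2.
Every branch closes (one shown): valid in S4, hence also in S5 (every theorem of S4 is a theorem of S5).
T-tableau for the negation ¬((□(¬q ∨ ¬p) → □□(¬q ∨ ¬p)) ∨ ◇p):
1. ¬((□(¬q ∨ ¬p) → □□(¬q ∨ ¬p)) ∨ ◇p), w0
2. ¬(□(¬q ∨ ¬p) → □□(¬q ∨ ¬p)), w0
3. ¬◇p, w0
4. □(¬q ∨ ¬p), w0
5. ¬□□(¬q ∨ ¬p), w0
6. ¬p, w0
7. ¬q ∨ ¬p, w0
8. ¬□(¬q ∨ ¬p), w1
9. ¬p, w1
10. ¬q ∨ ¬p, w1
11. ¬(¬q ∨ ¬p), w2
12. q, w2
13. p, w2
Accessibility: w0Rw0, w0Rw1, w1Rw1, w1Rw2, w2Rw2
Complete open branch: countermodel on a T-frame, so not valid in T, nor in K (the same frame is also a K-frame).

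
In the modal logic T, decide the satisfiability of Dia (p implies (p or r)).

Satisfiable

1. Dia (p implies (p or r)), u
2. p implies (p or r), v
3. p or r, v
4. r, v
Accessibility: uRu, uRv, vRv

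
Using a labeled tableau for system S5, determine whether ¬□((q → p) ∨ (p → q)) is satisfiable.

1. ¬□((q → p) ∨ (p → q)), w0
2. ¬((q → p) ∨ (p → q)), w1
3. ¬(q → p), w1
4. ¬(p → q), w1
5. q, w1
6. ¬p, w1
7. p, w1
8. ¬q, w1
Accessibility: w0Rw0, w0Rw1, w1Rw0, w1Rw1
Branch closes: p and ¬p both at w1.
(One branch shown.) All branches close.

Unsatisfiable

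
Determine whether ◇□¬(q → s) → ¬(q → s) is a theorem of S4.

Tableau for the negation ¬(◇□¬(q → s) → ¬(q → s)):
1. ¬(◇□¬(q → s) → ¬(q → s)), 0
2. ◇□¬(q → s), 0
3. q → s, 0
4. s, 0
5. □¬(q → s), 1
6. ¬(q → s), 1
7. q, 1
8. ¬s, 1
Accessibility: 0R0, 0R1, 1R1
The negation has an open branch (countermodel exists).

Invalid (countermodel exists)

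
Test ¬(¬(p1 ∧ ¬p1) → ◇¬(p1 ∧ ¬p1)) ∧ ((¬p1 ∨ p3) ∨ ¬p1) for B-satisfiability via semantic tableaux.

1. ¬(¬(p1 ∧ ¬p1) → ◇¬(p1 ∧ ¬p1)) ∧ ((¬p1 ∨ p3) ∨ ¬p1), w0
2. ¬(¬(p1 ∧ ¬p1) → ◇¬(p1 ∧ ¬p1)), w0
3. (¬p1 ∨ p3) ∨ ¬p1, w0
4. ¬(p1 ∧ ¬p1), w0
5. ¬◇¬(p1 ∧ ¬p1), w0
6. p1 ∧ ¬p1, w0
7. p1, w0
8. ¬p1, w0
Accessibility: w0Rw0
Branch closes: p1 and ¬p1 both at w0.
All branches of the tableau close; one closing branch shown above.

Unsatisfiable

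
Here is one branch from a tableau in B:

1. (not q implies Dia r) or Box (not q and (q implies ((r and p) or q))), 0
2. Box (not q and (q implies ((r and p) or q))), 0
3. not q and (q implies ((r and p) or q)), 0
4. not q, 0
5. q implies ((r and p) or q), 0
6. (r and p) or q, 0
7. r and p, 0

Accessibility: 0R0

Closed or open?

No atom appears with both signs at the same world.

No, open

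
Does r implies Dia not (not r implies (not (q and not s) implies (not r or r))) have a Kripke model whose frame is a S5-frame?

Yes, satisfiable

1. r implies Dia not (not r implies (not (q and not s) implies (not r or r))), w0
2. not r, w0   [implies-rule on 1 (branches; this branch)]
Accessibility: w0Rw0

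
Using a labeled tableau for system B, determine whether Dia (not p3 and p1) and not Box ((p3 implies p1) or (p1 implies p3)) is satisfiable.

Unsatisfiable

1. Dia (not p3 and p1) and not Box ((p3 implies p1) or (p1 implies p3)), w0
2. Dia (not p3 and p1), w0
3. not Box ((p3 implies p1) or (p1 implies p3)), w0
4. not p3 and p1, w1
5. not p3, w1
6. p1, w1
7. not ((p3 implies p1) or (p1 implies p3)), w2
8. not (p3 implies p1), w2
9. not (p1 implies p3), w2
10. p3, w2
11. not p1, w2
12. p1, w2
13. not p3, w2
Accessibility: w0Rw0, w0Rw1, w0Rw2, w1Rw0, w1Rw1, w2Rw0, w2Rw2
Branch closes: p1 and not p1 both at w2.
All branches of the tableau close; one closing branch shown above.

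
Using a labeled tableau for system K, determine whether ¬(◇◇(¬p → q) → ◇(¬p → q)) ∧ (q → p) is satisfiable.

Yes, satisfiable

1. ¬(◇◇(¬p → q) → ◇(¬p → q)) ∧ (q → p), 0
2. ¬(◇◇(¬p → q) → ◇(¬p → q)), 0   [∧-rule on 1]
3. q → p, 0   [∧-rule on 1]
4. ◇◇(¬p → q), 0   [¬→-rule on 2]
5. ¬◇(¬p → q), 0   [¬→-rule on 2]
6. p, 0   [→-rule on 3 (branches; this branch)]
7. ◇(¬p → q), 1   [◇-rule on 4: fresh world 1, 0R1]
8. ¬(¬p → q), 1   [¬◇-rule on 5 via 0R1]
9. ¬p, 1   [¬→-rule on 8]
10. ¬q, 1   [¬→-rule on 8]
11. ¬p → q, 2   [◇-rule on 7: fresh world 2, 1R2]
12. q, 2   [→-rule on 11 (branches; this branch)]
Accessibility: 0R1, 1R2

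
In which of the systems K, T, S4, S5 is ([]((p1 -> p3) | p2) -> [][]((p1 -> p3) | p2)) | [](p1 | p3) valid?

S4-tableau for the negation ~(([]((p1 -> p3) | p2) -> [][]((p1 -> p3) | p2)) | [](p1 | p3)):
1. ~(([]((p1 -> p3) | p2) -> [][]((p1 -> p3) | p2)) | [](p1 | p3)), 0
2. ~([]((p1 -> p3) | p2) -> [][]((p1 -> p3) | p2)), 0
3. ~[](p1 | p3), 0
4. []((p1 -> p3) | p2), 0
5. ~[][]((p1 -> p3) | p2), 0
6. (p1 -> p3) | p2, 0
7. p1 -> p3, 0
8. p3, 0
9. ~(p1 | p3), 1
10. ~p1, 1
11. ~p3, 1
12. (p1 -> p3) | p2, 1
13. p1 -> p3, 1
14. ~[]((p1 -> p3) | p2), 2
15. (p1 -> p3) | p2, 2
16. p1 -> p3, 2
17. p3, 2
18. ~((p1 -> p3) | p2), 3
19. ~(p1 -> p3), 3
20. ~p2, 3
21. p1, 3
22. ~p3, 3
23. (p1 -> p3) | p2, 3
24. p1 -> p3, 3
25. p3, 3
Accessibility: 0R0, 0R1, 0R2, 0R3, 1R1, 2R2, 2R3, 3R3
Branch closes: p3 and ~p3 both at 3.
Every branch closes (one shown): valid in S4, hence also in S5 (every theorem of S4 is a theorem of S5).
T-tableau for the negation ~(([]((p1 -> p3) | p2) -> [][]((p1 -> p3) | p2)) | [](p1 | p3)):
1. ~(([]((p1 -> p3) | p2) -> [][]((p1 -> p3) | p2)) | [](p1 | p3)), 0
2. ~([]((p1 -> p3) | p2) -> [][]((p1 -> p3) | p2)), 0
3. ~[](p1 | p3), 0
4. []((p1 -> p3) | p2), 0
5. ~[][]((p1 -> p3) | p2), 0
6. (p1 -> p3) | p2, 0
7. p2, 0
8. ~(p1 | p3), 1
9. ~p1, 1
10. ~p3, 1
11. (p1 -> p3) | p2, 1
12. p2, 1
13. ~[]((p1 -> p3) | p2), 2
14. (p1 -> p3) | p2, 2
15. p2, 2
16. ~((p1 -> p3) | p2), 3
17. ~(p1 -> p3), 3
18. ~p2, 3
19. p1, 3
20. ~p3, 3
Accessibility: 0R0, 0R1, 0R2, 1R1, 2R2, 2R3, 3R3
Complete open branch: countermodel on a T-frame, so not valid in T, nor in K (the same frame is also a K-frame).

S4, S5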